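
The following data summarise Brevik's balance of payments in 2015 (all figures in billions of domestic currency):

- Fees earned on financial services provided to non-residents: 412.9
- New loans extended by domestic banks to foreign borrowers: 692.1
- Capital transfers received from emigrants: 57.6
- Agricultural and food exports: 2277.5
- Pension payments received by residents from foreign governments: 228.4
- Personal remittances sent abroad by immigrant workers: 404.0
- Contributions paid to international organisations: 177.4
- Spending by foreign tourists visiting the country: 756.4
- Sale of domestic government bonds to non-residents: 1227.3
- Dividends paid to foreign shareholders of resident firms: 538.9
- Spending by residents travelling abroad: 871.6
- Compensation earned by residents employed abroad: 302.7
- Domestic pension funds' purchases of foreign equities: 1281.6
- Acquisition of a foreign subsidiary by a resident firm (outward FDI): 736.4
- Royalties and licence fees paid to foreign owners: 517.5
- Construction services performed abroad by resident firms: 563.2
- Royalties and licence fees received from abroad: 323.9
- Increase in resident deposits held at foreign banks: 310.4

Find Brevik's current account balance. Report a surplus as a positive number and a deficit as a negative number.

2355.6

Goods: 2277.5
Services: 563.2 - 517.5 + 412.9 - 871.6 + 323.9 + 756.4 = 667.3
Primary income: 302.7 - 538.9 = -236.2
Secondary income: -404.0 - 177.4 + 228.4 = -353.0
Current account = 2277.5 + 667.3 + (-236.2) + (-353.0) = 2355.6
(Excluded from the current account — financial account: new loans extended by domestic banks to foreign borrowers 692.1, sale of domestic government bonds to non-residents 1227.3, domestic pension funds' purchases of foreign equities 1281.6, acquisition of a foreign subsidiary by a resident firm (outward FDI) 736.4, increase in resident deposits held at foreign banks 310.4; capital account: capital transfers received from emigrants 57.6.)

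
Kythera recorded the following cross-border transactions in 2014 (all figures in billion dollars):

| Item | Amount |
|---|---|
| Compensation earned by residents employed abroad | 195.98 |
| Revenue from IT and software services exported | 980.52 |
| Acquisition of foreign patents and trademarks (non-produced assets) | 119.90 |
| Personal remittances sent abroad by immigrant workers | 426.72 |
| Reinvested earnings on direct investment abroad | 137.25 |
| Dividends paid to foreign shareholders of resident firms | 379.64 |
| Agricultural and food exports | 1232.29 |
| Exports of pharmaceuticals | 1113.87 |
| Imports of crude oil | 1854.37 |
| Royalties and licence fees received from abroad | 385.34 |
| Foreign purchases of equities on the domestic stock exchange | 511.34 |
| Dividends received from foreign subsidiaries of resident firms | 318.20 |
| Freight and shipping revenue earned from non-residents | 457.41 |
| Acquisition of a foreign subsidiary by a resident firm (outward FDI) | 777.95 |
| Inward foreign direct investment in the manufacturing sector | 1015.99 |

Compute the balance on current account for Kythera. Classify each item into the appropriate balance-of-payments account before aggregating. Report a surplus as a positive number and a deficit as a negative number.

Goods: 1232.29 - 1854.37 + 1113.87 = 491.79
Services: 980.52 + 457.41 + 385.34 = 1823.27
Primary income: 137.25 + 195.98 + 318.20 - 379.64 = 271.79
Secondary income: -426.72
Current account = 491.79 + 1823.27 + 271.79 + (-426.72) = 2160.13
(Excluded from the current account — capital account: acquisition of foreign patents and trademarks (non-produced assets) 119.90; financial account: foreign purchases of equities on the domestic stock exchange 511.34, acquisition of a foreign subsidiary by a resident firm (outward FDI) 777.95, inward foreign direct investment in the manufacturing sector 1015.99.)

2160.13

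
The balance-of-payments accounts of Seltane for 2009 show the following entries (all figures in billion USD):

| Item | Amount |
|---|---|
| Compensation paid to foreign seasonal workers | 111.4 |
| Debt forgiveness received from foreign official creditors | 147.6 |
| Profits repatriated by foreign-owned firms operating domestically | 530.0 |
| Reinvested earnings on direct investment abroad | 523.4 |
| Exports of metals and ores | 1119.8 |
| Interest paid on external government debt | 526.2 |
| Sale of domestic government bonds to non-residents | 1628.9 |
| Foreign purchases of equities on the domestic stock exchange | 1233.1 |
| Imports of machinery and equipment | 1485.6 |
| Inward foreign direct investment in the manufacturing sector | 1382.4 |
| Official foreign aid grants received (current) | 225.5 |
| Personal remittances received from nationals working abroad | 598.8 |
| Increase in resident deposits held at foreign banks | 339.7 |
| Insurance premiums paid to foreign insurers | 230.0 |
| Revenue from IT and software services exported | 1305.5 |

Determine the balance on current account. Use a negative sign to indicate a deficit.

889.8

Goods: -1485.6 + 1119.8 = -365.8
Services: -230.0 + 1305.5 = 1075.5
Primary income: 523.4 - 526.2 - 530.0 - 111.4 = -644.2
Secondary income: 225.5 + 598.8 = 824.3
Current account = (-365.8) + 1075.5 + (-644.2) + 824.3 = 889.8
(Excluded from the current account — capital account: debt forgiveness received from foreign official creditors 147.6; financial account: sale of domestic government bonds to non-residents 1628.9, foreign purchases of equities on the domestic stock exchange 1233.1, inward foreign direct investment in the manufacturing sector 1382.4, increase in resident deposits held at foreign banks 339.7.)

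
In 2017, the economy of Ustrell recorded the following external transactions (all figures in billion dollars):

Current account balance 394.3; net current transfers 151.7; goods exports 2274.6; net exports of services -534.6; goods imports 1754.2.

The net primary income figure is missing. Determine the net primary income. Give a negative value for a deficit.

256.8

Current account = goods balance + services balance + net primary income + net secondary income
Sum of the known components = 137.5
Net primary income = CA - (known components) = 394.3 - 137.5 = 256.8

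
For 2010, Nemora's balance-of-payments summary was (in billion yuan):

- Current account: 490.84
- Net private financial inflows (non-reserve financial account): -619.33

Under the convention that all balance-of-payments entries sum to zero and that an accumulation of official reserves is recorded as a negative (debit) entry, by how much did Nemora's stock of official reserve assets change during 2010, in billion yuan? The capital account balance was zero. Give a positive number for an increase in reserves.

Official reserve transactions balance = -(490.84 + (-619.33)) = 128.49
An accumulation of reserves is recorded as a debit (negative entry), so the change in the stock of reserves is the negative of that balance.
Change in official reserves = -(128.49) = -128.49

-128.49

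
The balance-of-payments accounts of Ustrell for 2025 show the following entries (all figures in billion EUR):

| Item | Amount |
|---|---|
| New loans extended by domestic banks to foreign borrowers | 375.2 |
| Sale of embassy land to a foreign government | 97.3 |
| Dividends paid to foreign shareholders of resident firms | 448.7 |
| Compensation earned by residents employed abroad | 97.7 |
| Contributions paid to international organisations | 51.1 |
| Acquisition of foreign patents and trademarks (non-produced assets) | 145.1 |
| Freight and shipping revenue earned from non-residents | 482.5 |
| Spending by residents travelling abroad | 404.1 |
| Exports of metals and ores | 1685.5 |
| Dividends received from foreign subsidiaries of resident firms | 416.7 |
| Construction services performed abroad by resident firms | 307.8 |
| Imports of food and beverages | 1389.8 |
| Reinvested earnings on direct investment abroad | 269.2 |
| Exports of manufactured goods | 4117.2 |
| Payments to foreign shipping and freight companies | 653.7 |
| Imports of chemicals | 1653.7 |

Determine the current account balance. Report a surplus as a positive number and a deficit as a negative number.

2775.5

Goods: -1653.7 + 1685.5 + 4117.2 - 1389.8 = 2759.2
Services: -653.7 + 482.5 + 307.8 - 404.1 = -267.5
Primary income: 97.7 + 269.2 - 448.7 + 416.7 = 334.9
Secondary income: -51.1
Current account = 2759.2 + (-267.5) + 334.9 + (-51.1) = 2775.5
(Excluded from the current account — financial account: new loans extended by domestic banks to foreign borrowers 375.2; capital account: sale of embassy land to a foreign government 97.3, acquisition of foreign patents and trademarks (non-produced assets) 145.1.)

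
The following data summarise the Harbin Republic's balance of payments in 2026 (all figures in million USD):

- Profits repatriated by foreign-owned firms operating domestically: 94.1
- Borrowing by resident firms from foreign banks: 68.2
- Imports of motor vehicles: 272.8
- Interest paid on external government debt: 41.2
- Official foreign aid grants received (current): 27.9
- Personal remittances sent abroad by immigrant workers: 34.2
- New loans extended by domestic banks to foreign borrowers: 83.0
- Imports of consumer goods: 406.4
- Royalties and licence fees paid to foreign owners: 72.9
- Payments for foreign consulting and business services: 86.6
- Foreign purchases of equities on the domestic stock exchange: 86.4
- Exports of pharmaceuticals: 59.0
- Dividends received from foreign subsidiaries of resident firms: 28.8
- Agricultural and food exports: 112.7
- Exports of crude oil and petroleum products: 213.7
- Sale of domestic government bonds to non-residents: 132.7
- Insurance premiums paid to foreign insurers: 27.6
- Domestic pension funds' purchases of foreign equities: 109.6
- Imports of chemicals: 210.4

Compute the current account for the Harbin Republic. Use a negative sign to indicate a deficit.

Goods: -210.4 + 213.7 + 59.0 - 406.4 + 112.7 - 272.8 = -504.2
Services: -72.9 - 27.6 - 86.6 = -187.1
Primary income: -41.2 + 28.8 - 94.1 = -106.5
Secondary income: 27.9 - 34.2 = -6.3
Current account = (-504.2) + (-187.1) + (-106.5) + (-6.3) = -804.1
(Excluded from the current account — financial account: borrowing by resident firms from foreign banks 68.2, new loans extended by domestic banks to foreign borrowers 83.0, foreign purchases of equities on the domestic stock exchange 86.4, sale of domestic government bonds to non-residents 132.7, domestic pension funds' purchases of foreign equities 109.6.)

-804.1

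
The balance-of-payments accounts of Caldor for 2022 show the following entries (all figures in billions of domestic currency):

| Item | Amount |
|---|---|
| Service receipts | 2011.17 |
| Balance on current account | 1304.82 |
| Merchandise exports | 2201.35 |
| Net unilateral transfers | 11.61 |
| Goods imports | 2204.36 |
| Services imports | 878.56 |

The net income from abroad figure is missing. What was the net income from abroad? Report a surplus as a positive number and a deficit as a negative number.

163.61

Current account = goods balance + services balance + net primary income + net secondary income
Sum of the known components = 1141.21
Net income from abroad = CA - (known components) = 1304.82 - 1141.21 = 163.61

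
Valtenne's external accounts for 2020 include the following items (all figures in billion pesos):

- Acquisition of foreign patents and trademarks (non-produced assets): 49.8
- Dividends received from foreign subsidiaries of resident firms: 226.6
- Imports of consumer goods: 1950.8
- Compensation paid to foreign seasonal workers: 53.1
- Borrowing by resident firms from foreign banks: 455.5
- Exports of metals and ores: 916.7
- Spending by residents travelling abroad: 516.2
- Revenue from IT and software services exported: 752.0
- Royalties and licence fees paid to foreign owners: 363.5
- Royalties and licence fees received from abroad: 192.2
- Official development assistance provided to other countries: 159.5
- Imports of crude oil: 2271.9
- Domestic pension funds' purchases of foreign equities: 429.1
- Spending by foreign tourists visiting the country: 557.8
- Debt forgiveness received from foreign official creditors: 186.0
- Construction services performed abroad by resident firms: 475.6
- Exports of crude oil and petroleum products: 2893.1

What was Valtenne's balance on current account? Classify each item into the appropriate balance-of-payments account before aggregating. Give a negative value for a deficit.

699.0

Goods: 2893.1 - 1950.8 - 2271.9 + 916.7 = -412.9
Services: 192.2 + 475.6 + 557.8 - 516.2 + 752.0 - 363.5 = 1097.9
Primary income: 226.6 - 53.1 = 173.5
Secondary income: -159.5
Current account = (-412.9) + 1097.9 + 173.5 + (-159.5) = 699.0
(Excluded from the current account — capital account: acquisition of foreign patents and trademarks (non-produced assets) 49.8, debt forgiveness received from foreign official creditors 186.0; financial account: borrowing by resident firms from foreign banks 455.5, domestic pension funds' purchases of foreign equities 429.1.)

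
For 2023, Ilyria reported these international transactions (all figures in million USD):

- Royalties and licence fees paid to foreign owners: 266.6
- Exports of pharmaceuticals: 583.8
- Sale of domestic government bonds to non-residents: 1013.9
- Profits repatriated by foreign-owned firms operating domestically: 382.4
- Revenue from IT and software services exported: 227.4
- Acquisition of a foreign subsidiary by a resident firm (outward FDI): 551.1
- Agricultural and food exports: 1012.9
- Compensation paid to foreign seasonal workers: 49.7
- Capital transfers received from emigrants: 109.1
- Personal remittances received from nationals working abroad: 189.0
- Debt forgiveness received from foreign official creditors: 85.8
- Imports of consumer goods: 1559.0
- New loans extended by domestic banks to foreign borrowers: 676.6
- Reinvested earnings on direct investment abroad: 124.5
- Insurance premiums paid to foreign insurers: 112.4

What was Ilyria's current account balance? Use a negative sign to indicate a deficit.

Goods: 583.8 + 1012.9 - 1559.0 = 37.7
Services: -266.6 + 227.4 - 112.4 = -151.6
Primary income: -382.4 - 49.7 + 124.5 = -307.6
Secondary income: 189.0
Current account = 37.7 + (-151.6) + (-307.6) + 189.0 = -232.5
(Excluded from the current account — financial account: sale of domestic government bonds to non-residents 1013.9, acquisition of a foreign subsidiary by a resident firm (outward FDI) 551.1, new loans extended by domestic banks to foreign borrowers 676.6; capital account: capital transfers received from emigrants 109.1, debt forgiveness received from foreign official creditors 85.8.)

-232.5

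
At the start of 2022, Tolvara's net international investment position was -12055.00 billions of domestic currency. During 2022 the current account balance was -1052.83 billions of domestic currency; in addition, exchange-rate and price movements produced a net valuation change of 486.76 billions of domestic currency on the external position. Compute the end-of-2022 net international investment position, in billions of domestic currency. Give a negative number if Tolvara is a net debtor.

-12621.07

Change in NIIP = current account + net valuation change = -1052.83 + 486.76 = -566.07
End-of-year NIIP = -12055.00 + (-566.07) = -12621.07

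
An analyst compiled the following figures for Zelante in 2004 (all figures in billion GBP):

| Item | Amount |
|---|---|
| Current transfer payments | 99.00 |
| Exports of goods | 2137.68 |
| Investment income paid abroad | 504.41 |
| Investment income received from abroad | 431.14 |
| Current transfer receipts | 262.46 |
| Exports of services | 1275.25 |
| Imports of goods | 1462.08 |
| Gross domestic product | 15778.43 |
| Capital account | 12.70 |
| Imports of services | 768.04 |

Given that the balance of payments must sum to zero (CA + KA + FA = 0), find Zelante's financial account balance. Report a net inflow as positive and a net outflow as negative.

-1285.70

Goods balance = 2137.68 - 1462.08 = 675.60
Services balance = 1275.25 - 768.04 = 507.21
Trade balance (goods + services) = 675.60 + 507.21 = 1182.81
Net primary income = 431.14 - 504.41 = -73.27
Net secondary income = 262.46 - 99.00 = 163.46
Current account = 1182.81 + (-73.27) + 163.46 = 1273.00
Financial account = -(1273.00 + 12.70) = -1285.70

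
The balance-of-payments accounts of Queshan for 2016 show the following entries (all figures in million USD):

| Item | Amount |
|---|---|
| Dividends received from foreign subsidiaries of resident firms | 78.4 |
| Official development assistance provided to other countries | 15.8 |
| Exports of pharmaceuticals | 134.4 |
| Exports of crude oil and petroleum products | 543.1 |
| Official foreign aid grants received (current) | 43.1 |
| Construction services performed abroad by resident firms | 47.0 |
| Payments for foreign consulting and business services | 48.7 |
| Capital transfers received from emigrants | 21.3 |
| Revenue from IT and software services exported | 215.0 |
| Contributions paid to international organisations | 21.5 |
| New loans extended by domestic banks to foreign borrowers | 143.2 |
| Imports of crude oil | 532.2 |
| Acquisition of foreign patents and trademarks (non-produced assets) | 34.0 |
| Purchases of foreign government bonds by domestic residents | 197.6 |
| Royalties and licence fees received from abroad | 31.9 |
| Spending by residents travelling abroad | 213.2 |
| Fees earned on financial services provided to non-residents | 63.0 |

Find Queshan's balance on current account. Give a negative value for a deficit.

Goods: -532.2 + 543.1 + 134.4 = 145.3
Services: 31.9 + 215.0 - 48.7 + 63.0 - 213.2 + 47.0 = 95.0
Primary income: 78.4
Secondary income: -15.8 - 21.5 + 43.1 = 5.8
Current account = 145.3 + 95.0 + 78.4 + 5.8 = 324.5
(Excluded from the current account — capital account: capital transfers received from emigrants 21.3, acquisition of foreign patents and trademarks (non-produced assets) 34.0; financial account: new loans extended by domestic banks to foreign borrowers 143.2, purchases of foreign government bonds by domestic residents 197.6.)

324.5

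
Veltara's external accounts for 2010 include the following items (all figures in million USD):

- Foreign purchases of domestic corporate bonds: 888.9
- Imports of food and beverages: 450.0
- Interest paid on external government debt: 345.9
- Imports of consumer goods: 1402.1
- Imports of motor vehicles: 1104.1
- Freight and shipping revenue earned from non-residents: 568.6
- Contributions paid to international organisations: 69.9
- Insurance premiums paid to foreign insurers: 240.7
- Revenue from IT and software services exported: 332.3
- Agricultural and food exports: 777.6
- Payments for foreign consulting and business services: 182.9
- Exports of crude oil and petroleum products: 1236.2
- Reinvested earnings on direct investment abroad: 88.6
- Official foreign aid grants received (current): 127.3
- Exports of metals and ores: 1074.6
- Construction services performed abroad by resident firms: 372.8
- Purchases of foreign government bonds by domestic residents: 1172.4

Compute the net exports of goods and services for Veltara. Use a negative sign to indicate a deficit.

Goods: 1074.6 - 1402.1 - 450.0 + 1236.2 - 1104.1 + 777.6 = 132.2
Services: 568.6 - 182.9 + 372.8 + 332.3 - 240.7 = 850.1
Trade balance = 132.2 + 850.1 = 982.3
(Excluded from the trade balance — financial account: foreign purchases of domestic corporate bonds 888.9, purchases of foreign government bonds by domestic residents 1172.4; primary income: interest paid on external government debt 345.9, reinvested earnings on direct investment abroad 88.6; secondary income: contributions paid to international organisations 69.9, official foreign aid grants received (current) 127.3.)

982.3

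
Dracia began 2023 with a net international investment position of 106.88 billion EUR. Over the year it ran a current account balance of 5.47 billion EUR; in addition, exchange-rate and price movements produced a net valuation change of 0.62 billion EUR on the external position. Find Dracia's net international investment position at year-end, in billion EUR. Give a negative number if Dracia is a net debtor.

Change in NIIP = current account + net valuation change = 5.47 + 0.62 = 6.09
End-of-year NIIP = 106.88 + 6.09 = 112.97

112.97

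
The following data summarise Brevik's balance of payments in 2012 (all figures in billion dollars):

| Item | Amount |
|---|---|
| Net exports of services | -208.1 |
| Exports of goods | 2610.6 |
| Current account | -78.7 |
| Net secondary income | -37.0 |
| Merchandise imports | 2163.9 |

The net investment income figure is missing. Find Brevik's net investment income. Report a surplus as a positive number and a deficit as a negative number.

Current account = goods balance + services balance + net primary income + net secondary income
Sum of the known components = 201.6
Net investment income = CA - (known components) = -78.7 - 201.6 = -280.3

-280.3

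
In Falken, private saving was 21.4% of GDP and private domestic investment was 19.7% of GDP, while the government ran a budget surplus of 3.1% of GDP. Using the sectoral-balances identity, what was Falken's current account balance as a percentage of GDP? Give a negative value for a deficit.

By the sectoral-balances identity, CA = (S_private - I) + (T - G).
Private balance = 21.4 - 19.7 = 1.7
Government balance (T - G) = 3.1
CA = 1.7 + 3.1 = 4.8

4.8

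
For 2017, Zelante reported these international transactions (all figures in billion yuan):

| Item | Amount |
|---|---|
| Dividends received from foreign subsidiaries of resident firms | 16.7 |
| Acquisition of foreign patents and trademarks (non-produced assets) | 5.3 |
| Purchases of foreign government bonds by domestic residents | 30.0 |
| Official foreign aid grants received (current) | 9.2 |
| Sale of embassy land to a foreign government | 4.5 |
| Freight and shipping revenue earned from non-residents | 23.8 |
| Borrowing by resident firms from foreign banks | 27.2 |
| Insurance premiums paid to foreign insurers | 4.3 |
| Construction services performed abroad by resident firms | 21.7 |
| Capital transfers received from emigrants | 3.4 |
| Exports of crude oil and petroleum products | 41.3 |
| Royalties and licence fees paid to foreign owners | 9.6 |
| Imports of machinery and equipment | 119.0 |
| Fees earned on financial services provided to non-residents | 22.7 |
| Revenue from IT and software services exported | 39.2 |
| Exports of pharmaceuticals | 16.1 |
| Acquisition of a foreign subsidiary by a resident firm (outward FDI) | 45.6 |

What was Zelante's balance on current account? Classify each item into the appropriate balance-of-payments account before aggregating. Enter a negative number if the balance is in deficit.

57.8

Goods: 41.3 - 119.0 + 16.1 = -61.6
Services: -4.3 + 23.8 + 21.7 - 9.6 + 22.7 + 39.2 = 93.5
Primary income: 16.7
Secondary income: 9.2
Current account = (-61.6) + 93.5 + 16.7 + 9.2 = 57.8
(Excluded from the current account — capital account: acquisition of foreign patents and trademarks (non-produced assets) 5.3, sale of embassy land to a foreign government 4.5, capital transfers received from emigrants 3.4; financial account: purchases of foreign government bonds by domestic residents 30.0, borrowing by resident firms from foreign banks 27.2, acquisition of a foreign subsidiary by a resident firm (outward FDI) 45.6.)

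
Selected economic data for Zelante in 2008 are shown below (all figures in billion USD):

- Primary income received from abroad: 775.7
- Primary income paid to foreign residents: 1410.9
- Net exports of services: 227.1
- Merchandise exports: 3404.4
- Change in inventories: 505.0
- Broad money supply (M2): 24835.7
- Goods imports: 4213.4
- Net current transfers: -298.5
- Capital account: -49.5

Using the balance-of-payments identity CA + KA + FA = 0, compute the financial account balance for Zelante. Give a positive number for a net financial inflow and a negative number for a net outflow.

Goods balance = 3404.4 - 4213.4 = -809.0
Services balance = 227.1
Trade balance (goods + services) = -809.0 + 227.1 = -581.9
Net primary income = 775.7 - 1410.9 = -635.2
Net secondary income = -298.5
Current account = -581.9 + (-635.2) + (-298.5) = -1515.6
Financial account = -(-1515.6 + (-49.5)) = 1565.1

1565.1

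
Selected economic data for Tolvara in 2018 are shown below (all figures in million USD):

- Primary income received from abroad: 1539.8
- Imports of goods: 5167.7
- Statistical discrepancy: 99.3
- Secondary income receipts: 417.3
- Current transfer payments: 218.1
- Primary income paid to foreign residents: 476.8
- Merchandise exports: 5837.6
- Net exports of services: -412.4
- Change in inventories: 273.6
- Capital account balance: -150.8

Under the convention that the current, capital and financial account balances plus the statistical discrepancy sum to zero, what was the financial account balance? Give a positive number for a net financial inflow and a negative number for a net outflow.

Goods balance = 5837.6 - 5167.7 = 669.9
Services balance = -412.4
Trade balance (goods + services) = 669.9 + (-412.4) = 257.5
Net primary income = 1539.8 - 476.8 = 1063.0
Net secondary income = 417.3 - 218.1 = 199.2
Current account = 257.5 + 1063.0 + 199.2 = 1519.7
Financial account = -(1519.7 + (-150.8) + 99.3) = -1468.2

-1468.2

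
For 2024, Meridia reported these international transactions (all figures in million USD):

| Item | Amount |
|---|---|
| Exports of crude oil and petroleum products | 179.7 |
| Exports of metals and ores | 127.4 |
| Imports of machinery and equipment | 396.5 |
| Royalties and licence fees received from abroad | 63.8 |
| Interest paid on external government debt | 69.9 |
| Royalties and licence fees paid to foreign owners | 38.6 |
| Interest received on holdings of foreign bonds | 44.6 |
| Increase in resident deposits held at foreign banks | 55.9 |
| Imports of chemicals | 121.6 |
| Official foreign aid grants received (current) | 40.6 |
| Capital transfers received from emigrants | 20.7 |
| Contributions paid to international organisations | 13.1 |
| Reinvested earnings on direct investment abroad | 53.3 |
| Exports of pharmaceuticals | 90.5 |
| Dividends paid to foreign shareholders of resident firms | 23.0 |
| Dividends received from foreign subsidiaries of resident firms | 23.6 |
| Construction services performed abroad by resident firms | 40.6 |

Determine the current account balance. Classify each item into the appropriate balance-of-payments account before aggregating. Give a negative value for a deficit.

Goods: -396.5 + 90.5 + 179.7 - 121.6 + 127.4 = -120.5
Services: 40.6 + 63.8 - 38.6 = 65.8
Primary income: 44.6 - 23.0 + 23.6 + 53.3 - 69.9 = 28.6
Secondary income: 40.6 - 13.1 = 27.5
Current account = (-120.5) + 65.8 + 28.6 + 27.5 = 1.4
(Excluded from the current account — financial account: increase in resident deposits held at foreign banks 55.9; capital account: capital transfers received from emigrants 20.7.)

1.4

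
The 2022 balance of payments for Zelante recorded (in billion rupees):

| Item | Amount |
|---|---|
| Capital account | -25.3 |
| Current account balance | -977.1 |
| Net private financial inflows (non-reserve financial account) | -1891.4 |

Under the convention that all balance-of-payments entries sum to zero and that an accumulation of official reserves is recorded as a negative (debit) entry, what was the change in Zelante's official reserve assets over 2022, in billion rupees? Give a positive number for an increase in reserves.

Official reserve transactions balance = -((-977.1) + (-25.3) + (-1891.4)) = 2893.8
An accumulation of reserves is recorded as a debit (negative entry), so the change in the stock of reserves is the negative of that balance.
Change in official reserves = -(2893.8) = -2893.8

-2893.8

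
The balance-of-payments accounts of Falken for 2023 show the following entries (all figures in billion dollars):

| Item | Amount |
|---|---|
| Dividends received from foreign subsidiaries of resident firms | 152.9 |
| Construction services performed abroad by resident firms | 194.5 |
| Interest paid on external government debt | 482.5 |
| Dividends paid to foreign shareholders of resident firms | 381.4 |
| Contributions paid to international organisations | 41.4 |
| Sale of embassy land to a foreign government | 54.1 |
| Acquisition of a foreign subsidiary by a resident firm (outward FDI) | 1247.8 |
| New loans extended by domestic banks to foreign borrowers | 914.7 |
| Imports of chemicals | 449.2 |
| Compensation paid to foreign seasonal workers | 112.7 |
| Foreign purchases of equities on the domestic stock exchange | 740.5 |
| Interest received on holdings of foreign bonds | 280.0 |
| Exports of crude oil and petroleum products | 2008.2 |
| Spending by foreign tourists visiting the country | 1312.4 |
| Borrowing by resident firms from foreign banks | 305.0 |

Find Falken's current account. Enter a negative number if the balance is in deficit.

2480.8

Goods: 2008.2 - 449.2 = 1559.0
Services: 1312.4 + 194.5 = 1506.9
Primary income: -381.4 + 152.9 + 280.0 - 482.5 - 112.7 = -543.7
Secondary income: -41.4
Current account = 1559.0 + 1506.9 + (-543.7) + (-41.4) = 2480.8
(Excluded from the current account — capital account: sale of embassy land to a foreign government 54.1; financial account: acquisition of a foreign subsidiary by a resident firm (outward FDI) 1247.8, new loans extended by domestic banks to foreign borrowers 914.7, foreign purchases of equities on the domestic stock exchange 740.5, borrowing by resident firms from foreign banks 305.0.)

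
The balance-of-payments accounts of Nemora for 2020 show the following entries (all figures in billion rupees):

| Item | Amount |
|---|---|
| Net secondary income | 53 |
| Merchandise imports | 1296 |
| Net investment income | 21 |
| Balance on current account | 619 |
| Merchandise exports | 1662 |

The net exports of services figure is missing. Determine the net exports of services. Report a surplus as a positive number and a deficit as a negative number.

Current account = goods balance + services balance + net primary income + net secondary income
Sum of the known components = 440
Net exports of services = CA - (known components) = 619 - 440 = 179

179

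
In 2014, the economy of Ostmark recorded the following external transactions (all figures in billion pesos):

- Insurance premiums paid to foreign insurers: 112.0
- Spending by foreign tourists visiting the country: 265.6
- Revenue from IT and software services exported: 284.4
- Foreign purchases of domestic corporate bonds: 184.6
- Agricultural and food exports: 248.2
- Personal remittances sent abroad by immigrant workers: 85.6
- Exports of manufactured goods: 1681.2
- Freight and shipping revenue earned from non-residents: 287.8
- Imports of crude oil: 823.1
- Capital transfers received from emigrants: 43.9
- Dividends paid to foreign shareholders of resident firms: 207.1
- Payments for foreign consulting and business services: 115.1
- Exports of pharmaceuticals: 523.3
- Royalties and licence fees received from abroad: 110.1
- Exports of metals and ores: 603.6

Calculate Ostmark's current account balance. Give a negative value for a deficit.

2661.3

Goods: 523.3 + 603.6 + 1681.2 + 248.2 - 823.1 = 2233.2
Services: -115.1 + 287.8 + 265.6 + 110.1 - 112.0 + 284.4 = 720.8
Primary income: -207.1
Secondary income: -85.6
Current account = 2233.2 + 720.8 + (-207.1) + (-85.6) = 2661.3
(Excluded from the current account — financial account: foreign purchases of domestic corporate bonds 184.6; capital account: capital transfers received from emigrants 43.9.)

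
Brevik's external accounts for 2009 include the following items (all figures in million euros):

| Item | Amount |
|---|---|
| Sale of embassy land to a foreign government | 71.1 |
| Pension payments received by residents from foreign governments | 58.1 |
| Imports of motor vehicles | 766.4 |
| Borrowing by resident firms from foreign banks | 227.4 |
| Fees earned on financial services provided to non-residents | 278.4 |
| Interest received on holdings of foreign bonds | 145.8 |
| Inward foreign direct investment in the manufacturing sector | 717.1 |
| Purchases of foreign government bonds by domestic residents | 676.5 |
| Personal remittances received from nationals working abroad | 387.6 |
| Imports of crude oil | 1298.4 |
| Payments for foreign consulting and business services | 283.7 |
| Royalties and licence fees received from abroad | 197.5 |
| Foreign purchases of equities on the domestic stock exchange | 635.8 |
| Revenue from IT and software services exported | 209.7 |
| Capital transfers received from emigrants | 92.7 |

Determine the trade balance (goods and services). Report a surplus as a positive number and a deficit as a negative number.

-1662.9

Goods: -1298.4 - 766.4 = -2064.8
Services: 197.5 - 283.7 + 278.4 + 209.7 = 401.9
Trade balance = -2064.8 + 401.9 = -1662.9
(Excluded from the trade balance — capital account: sale of embassy land to a foreign government 71.1, capital transfers received from emigrants 92.7; secondary income: pension payments received by residents from foreign governments 58.1, personal remittances received from nationals working abroad 387.6; financial account: borrowing by resident firms from foreign banks 227.4, inward foreign direct investment in the manufacturing sector 717.1, purchases of foreign government bonds by domestic residents 676.5, foreign purchases of equities on the domestic stock exchange 635.8; primary income: interest received on holdings of foreign bonds 145.8.)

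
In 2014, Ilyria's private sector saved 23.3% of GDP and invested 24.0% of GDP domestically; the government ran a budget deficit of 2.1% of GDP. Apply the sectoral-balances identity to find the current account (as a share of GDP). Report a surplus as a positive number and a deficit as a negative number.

By the sectoral-balances identity, CA = (S_private - I) + (T - G).
Private balance = 23.3 - 24.0 = -0.7
Government balance (T - G) = -2.1
CA = -0.7 + (-2.1) = -2.8

-2.8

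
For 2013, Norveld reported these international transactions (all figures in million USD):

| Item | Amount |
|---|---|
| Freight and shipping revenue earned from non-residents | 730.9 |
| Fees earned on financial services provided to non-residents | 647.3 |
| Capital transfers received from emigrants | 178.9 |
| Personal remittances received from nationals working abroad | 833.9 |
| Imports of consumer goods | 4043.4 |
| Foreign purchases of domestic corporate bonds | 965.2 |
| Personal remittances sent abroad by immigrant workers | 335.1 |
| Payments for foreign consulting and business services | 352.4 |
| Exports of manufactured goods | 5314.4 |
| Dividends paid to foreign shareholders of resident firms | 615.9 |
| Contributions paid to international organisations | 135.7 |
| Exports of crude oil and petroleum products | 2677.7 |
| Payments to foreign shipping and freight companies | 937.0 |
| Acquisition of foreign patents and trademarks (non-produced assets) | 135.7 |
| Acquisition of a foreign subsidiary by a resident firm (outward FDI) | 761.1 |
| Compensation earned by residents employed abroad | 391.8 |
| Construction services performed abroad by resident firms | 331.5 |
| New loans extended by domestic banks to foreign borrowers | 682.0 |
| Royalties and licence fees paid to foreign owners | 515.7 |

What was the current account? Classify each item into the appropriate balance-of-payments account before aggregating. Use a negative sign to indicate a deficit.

3992.3

Goods: 5314.4 - 4043.4 + 2677.7 = 3948.7
Services: 647.3 - 352.4 + 730.9 - 937.0 - 515.7 + 331.5 = -95.4
Primary income: -615.9 + 391.8 = -224.1
Secondary income: -335.1 + 833.9 - 135.7 = 363.1
Current account = 3948.7 + (-95.4) + (-224.1) + 363.1 = 3992.3
(Excluded from the current account — capital account: capital transfers received from emigrants 178.9, acquisition of foreign patents and trademarks (non-produced assets) 135.7; financial account: foreign purchases of domestic corporate bonds 965.2, acquisition of a foreign subsidiary by a resident firm (outward FDI) 761.1, new loans extended by domestic banks to foreign borrowers 682.0.)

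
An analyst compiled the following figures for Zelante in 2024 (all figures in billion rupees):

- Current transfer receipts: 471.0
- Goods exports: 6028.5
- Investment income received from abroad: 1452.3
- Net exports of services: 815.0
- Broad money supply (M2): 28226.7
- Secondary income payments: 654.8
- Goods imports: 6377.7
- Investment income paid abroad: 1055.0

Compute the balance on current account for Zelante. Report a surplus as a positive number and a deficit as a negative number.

679.3

Goods balance = 6028.5 - 6377.7 = -349.2
Services balance = 815.0
Trade balance (goods + services) = -349.2 + 815.0 = 465.8
Net primary income = 1452.3 - 1055.0 = 397.3
Net secondary income = 471.0 - 654.8 = -183.8
Current account = 465.8 + 397.3 + (-183.8) = 679.3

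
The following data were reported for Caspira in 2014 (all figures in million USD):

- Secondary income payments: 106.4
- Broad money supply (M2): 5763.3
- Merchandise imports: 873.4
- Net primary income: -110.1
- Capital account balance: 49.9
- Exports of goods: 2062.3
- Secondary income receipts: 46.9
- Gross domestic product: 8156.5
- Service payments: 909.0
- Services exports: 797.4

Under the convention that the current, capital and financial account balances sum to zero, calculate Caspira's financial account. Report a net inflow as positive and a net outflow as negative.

-957.6

Goods balance = 2062.3 - 873.4 = 1188.9
Services balance = 797.4 - 909.0 = -111.6
Trade balance (goods + services) = 1188.9 + (-111.6) = 1077.3
Net primary income = -110.1
Net secondary income = 46.9 - 106.4 = -59.5
Current account = 1077.3 + (-110.1) + (-59.5) = 907.7
Financial account = -(907.7 + 49.9) = -957.6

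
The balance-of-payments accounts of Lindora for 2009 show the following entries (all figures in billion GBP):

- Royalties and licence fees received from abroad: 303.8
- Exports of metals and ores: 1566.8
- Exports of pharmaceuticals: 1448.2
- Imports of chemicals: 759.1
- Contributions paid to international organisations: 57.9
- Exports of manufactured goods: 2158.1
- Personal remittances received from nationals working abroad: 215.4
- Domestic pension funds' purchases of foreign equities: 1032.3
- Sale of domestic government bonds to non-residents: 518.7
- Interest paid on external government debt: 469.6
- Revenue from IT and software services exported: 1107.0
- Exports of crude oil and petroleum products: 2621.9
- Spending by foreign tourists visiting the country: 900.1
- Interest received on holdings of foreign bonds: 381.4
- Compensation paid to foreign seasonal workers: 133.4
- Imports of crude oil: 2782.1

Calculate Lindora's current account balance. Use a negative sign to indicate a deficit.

6500.6

Goods: 1566.8 + 1448.2 - 759.1 + 2621.9 - 2782.1 + 2158.1 = 4253.8
Services: 900.1 + 1107.0 + 303.8 = 2310.9
Primary income: -133.4 + 381.4 - 469.6 = -221.6
Secondary income: -57.9 + 215.4 = 157.5
Current account = 4253.8 + 2310.9 + (-221.6) + 157.5 = 6500.6
(Excluded from the current account — financial account: domestic pension funds' purchases of foreign equities 1032.3, sale of domestic government bonds to non-residents 518.7.)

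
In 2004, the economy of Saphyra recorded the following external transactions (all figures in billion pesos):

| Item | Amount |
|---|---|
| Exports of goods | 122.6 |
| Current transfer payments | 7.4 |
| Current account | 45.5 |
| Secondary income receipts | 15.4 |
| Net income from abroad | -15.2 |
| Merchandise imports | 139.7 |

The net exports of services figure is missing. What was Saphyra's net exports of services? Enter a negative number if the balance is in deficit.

Current account = goods balance + services balance + net primary income + net secondary income
Sum of the known components = -24.3
Net exports of services = CA - (known components) = 45.5 - (-24.3) = 69.8

69.8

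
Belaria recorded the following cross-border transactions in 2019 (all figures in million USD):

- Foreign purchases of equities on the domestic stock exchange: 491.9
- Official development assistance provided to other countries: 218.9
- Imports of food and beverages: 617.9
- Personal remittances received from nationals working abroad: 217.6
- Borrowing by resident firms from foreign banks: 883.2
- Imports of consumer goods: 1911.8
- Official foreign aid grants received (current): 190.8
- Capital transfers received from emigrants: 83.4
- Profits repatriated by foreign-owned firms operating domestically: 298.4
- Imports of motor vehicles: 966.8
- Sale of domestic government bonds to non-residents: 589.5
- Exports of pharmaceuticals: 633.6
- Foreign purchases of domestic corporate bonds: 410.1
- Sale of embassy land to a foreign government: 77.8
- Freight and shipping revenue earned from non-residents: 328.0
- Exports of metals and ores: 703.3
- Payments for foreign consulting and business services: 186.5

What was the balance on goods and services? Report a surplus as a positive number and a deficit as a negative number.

Goods: -966.8 - 617.9 + 633.6 - 1911.8 + 703.3 = -2159.6
Services: -186.5 + 328.0 = 141.5
Trade balance = -2159.6 + 141.5 = -2018.1
(Excluded from the trade balance — financial account: foreign purchases of equities on the domestic stock exchange 491.9, borrowing by resident firms from foreign banks 883.2, sale of domestic government bonds to non-residents 589.5, foreign purchases of domestic corporate bonds 410.1; secondary income: official development assistance provided to other countries 218.9, personal remittances received from nationals working abroad 217.6, official foreign aid grants received (current) 190.8; capital account: capital transfers received from emigrants 83.4, sale of embassy land to a foreign government 77.8; primary income: profits repatriated by foreign-owned firms operating domestically 298.4.)

-2018.1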